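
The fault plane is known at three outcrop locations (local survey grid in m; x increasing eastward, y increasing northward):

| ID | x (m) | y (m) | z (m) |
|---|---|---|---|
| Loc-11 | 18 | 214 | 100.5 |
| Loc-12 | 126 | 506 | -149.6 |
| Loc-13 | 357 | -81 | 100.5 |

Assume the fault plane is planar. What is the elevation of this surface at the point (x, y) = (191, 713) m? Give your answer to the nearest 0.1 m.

Let the plane be z = a·x + b·y + c.
Loc-12−Loc-11: 108a + 292b = −250.1;  Loc-13−Loc-11: 339a − 295b = 0.
Solving gives a = −0.56386, b = −0.64796.
Then c = 100.5 − a·18 − b·214 = 249.31.
At (191, 713): z = −107.7 − 462.0 + 249.31 = -320.4 m.

-320.4 m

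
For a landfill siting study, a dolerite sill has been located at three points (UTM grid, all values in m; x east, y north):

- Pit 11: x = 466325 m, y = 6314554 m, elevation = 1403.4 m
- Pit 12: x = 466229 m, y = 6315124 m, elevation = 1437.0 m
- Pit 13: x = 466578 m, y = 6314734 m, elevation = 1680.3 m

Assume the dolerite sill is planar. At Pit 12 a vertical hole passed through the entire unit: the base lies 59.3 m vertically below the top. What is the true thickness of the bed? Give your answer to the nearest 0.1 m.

Let the plane be z = a·x + b·y + c.
Pit 12−Pit 11: −96a + 570b = 33.6;  Pit 13−Pit 11: 253a + 180b = 276.9.
Solving gives a = 0.93990, b = 0.21725.
|∇z| = √(a²+b²) = 0.96468, so dip δ = arctan(0.96468) = 43.97°.
True thickness = vertical thickness × cos δ = 59.3 × cos 43.97° = 42.7 m.

42.7 m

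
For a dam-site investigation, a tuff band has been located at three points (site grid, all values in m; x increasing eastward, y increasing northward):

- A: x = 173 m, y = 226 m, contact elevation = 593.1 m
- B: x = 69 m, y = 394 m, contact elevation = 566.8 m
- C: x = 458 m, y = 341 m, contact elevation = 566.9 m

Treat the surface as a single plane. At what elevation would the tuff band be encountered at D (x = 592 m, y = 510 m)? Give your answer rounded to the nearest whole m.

535 m

Two edge vectors: A→B = (-104, 168, -26.3), A→C = (285, 115, -26.2).
Normal n = (A→B) × (A→C) = (-1377.1, -10220.3, -59840).
So ∂z/∂x = −n_x/n_z = −0.02301 and ∂z/∂y = −n_y/n_z = −0.17079.
Intercept c from A: 593.1 + 3.98 + 38.60 = 635.68.
At (592, 510): z = −13.6 − 87.1 + 635.68 = 535.0 m.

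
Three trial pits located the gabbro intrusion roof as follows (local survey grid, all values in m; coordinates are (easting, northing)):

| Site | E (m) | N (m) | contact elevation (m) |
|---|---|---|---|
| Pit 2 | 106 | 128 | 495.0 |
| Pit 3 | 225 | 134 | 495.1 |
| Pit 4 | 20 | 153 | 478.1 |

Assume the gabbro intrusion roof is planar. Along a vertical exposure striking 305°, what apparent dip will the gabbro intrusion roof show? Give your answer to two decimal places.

19.46°

Two edge vectors: Pit 2→Pit 3 = (119, 6, 0.1), Pit 2→Pit 4 = (-86, 25, -16.9).
Normal n = (Pit 2→Pit 3) × (Pit 2→Pit 4) = (-103.9, 2002.5, 3491).
So ∂z/∂E = −n_x/n_z = 0.02976 and ∂z/∂N = −n_y/n_z = −0.57362.
Unit vector along 305° is (sin 305°, cos 305°) = (-0.8192, 0.5736).
Slope in that direction = a·(-0.8192) + b·(0.5736) = −0.35339.
Apparent dip = arctan|0.35339| = 19.46° (true dip is 29.9°, so apparent ≤ true as expected).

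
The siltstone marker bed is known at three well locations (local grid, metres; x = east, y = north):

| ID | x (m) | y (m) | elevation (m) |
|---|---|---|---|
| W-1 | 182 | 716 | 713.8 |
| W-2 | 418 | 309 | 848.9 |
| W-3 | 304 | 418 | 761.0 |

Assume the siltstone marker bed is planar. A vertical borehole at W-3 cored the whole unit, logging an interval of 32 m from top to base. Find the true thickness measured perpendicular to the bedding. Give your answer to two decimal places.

Two edge vectors: W-1→W-2 = (236, -407, 135.1), W-1→W-3 = (122, -298, 47.2).
Normal n = (W-1→W-2) × (W-1→W-3) = (21049.4, 5343, -20674).
So ∂z/∂x = −n_x/n_z = 1.01816 and ∂z/∂y = −n_y/n_z = 0.25844.
|∇z| = √(a²+b²) = 1.05045, so dip δ = arctan(1.05045) = 46.41°.
True thickness = vertical thickness × cos δ = 32 × cos 46.41° = 22.06 m.

22.06 m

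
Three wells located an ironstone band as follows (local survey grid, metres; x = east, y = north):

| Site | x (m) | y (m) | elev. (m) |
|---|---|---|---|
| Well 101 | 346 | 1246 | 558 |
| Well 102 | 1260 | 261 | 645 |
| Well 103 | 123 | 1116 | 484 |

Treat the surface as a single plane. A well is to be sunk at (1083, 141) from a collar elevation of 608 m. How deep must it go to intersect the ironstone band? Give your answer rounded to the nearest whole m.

24 m

Let the plane be z = a·x + b·y + c.
Well 102−Well 101: 914a − 985b = 87;  Well 103−Well 101: −223a − 130b = −74.
Solving gives a = 0.24876, b = 0.14251.
Then c = 558 − a·346 − b·1246 = 294.36.
At (1083, 141): z_contact = 269.4 + 20.1 + 294.36 = 583.9 m.
Depth below ground = 608 − 583.9 = 24 m.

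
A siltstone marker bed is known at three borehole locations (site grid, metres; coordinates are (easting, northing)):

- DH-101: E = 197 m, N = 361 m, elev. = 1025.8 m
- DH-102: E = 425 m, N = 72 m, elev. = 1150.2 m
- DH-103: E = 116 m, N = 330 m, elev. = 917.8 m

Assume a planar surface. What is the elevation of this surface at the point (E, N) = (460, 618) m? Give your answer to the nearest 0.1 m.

Two edge vectors: DH-101→DH-102 = (228, -289, 124.4), DH-101→DH-103 = (-81, -31, -108).
Normal n = (DH-101→DH-102) × (DH-101→DH-103) = (35068.4, 14547.6, -30477).
So ∂z/∂E = −n_x/n_z = 1.15065 and ∂z/∂N = −n_y/n_z = 0.47733.
Intercept c from DH-101: 1025.8 − 226.68 − 172.32 = 626.81.
At (460, 618): z = 529.3 + 295.0 + 626.81 = 1451.1 m.

1451.1 m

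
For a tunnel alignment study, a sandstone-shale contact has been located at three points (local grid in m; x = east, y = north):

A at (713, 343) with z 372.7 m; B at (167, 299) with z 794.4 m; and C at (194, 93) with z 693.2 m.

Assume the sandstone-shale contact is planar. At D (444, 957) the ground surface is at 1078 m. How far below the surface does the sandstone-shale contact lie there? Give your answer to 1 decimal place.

Two edge vectors: A→B = (-546, -44, 421.7), A→C = (-519, -250, 320.5).
Normal n = (A→B) × (A→C) = (91323, -43869.3, 113664).
So ∂z/∂x = −n_x/n_z = −0.80345 and ∂z/∂y = −n_y/n_z = 0.38596.
Intercept c from A: 372.7 + 572.86 − 132.38 = 813.17.
At (444, 957): z_contact = −356.73 + 369.36 + 813.17 = 825.80 m.
Depth below ground = 1078 − 825.80 = 252.2 m.

252.2 m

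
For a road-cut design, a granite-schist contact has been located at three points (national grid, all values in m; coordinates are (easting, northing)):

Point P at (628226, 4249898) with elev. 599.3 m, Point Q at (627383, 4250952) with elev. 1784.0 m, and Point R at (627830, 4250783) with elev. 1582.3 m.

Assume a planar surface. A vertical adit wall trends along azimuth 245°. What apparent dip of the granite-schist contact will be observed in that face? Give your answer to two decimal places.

Let the plane be z = a·E + b·N + c.
Point Q−Point P: −843a + 1054b = 1184.7;  Point R−Point P: −396a + 885b = 983.
Solving gives a = −0.03766, b = 1.09388.
Unit vector along 245° is (sin 245°, cos 245°) = (-0.9063, -0.4226).
Slope in that direction = a·(-0.9063) + b·(-0.4226) = −0.42816.
Apparent dip = arctan|0.42816| = 23.18° (true dip is 47.6°, so apparent ≤ true as expected).

23.18°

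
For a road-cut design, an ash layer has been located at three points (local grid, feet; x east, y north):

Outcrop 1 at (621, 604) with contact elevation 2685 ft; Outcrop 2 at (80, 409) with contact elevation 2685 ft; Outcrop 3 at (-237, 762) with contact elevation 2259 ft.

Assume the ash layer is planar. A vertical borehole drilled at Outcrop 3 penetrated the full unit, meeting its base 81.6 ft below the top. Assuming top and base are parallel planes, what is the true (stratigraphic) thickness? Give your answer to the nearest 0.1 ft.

Two edge vectors: Outcrop 1→Outcrop 2 = (-541, -195, 0), Outcrop 1→Outcrop 3 = (-858, 158, -426).
Normal n = (Outcrop 1→Outcrop 2) × (Outcrop 1→Outcrop 3) = (83070, -230466, -252788).
So ∂z/∂x = −n_x/n_z = 0.32862 and ∂z/∂y = −n_y/n_z = −0.91170.
|∇z| = √(a²+b²) = 0.96911, so dip δ = arctan(0.96911) = 44.10°.
True thickness = vertical thickness × cos δ = 81.6 × cos 44.10° = 58.6 ft.

58.6 ft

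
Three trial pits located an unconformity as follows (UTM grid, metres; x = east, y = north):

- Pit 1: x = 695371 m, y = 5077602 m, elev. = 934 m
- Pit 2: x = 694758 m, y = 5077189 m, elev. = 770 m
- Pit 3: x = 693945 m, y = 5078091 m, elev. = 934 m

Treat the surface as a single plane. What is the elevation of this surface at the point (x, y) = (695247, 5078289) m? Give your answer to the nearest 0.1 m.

1103.6 m

Let the plane be z = a·x + b·y + c.
Pit 2−Pit 1: −613a − 413b = −164;  Pit 3−Pit 1: −1426a + 489b = 0.
Solving gives a = 0.090240184, b = 0.263154401.
Then c = 934 − a·695371 − b·5077602 = −1398009.72.
At (695247, 5078289): z = 62739.2 + 1336374.1 − 1398009.72 = 1103.6 m.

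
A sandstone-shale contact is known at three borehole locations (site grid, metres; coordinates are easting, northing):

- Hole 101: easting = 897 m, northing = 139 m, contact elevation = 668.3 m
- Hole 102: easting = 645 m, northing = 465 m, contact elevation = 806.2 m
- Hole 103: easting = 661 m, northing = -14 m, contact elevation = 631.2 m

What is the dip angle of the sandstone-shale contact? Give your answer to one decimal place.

Let the plane be z = a·easting + b·northing + c.
Hole 102−Hole 101: −252a + 326b = 137.9;  Hole 103−Hole 101: −236a − 153b = −37.1.
Solving gives a = −0.07796, b = 0.36274.
Gradient magnitude |∇z| = √(a² + b²) = √(0.00608 + 0.13158) = 0.37102.
True dip = arctan(0.37102) = 20.4°, dipping toward SSE (azimuth ≈ 168°).

20.4°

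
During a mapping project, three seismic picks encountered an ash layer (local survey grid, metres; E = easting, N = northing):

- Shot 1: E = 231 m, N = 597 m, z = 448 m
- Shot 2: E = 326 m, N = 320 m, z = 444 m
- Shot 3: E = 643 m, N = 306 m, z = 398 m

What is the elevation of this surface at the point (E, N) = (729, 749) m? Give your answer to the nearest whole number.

Let the plane be z = a·E + b·N + c.
Shot 2−Shot 1: 95a − 277b = −4;  Shot 3−Shot 1: 412a − 291b = −50.
Solving gives a = −0.14669, b = −0.03587.
Then c = 448 − a·231 − b·597 = 503.30.
At (729, 749): z = −106.9 − 26.9 + 503.30 = 369.5 m.

369 m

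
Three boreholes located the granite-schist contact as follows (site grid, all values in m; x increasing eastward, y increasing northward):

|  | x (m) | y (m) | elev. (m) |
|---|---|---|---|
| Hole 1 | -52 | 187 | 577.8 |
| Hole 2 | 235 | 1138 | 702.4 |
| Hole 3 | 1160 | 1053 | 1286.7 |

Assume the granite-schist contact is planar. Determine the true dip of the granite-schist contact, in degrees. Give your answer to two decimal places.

32.17°

Two edge vectors: Hole 1→Hole 2 = (287, 951, 124.6), Hole 1→Hole 3 = (1212, 866, 708.9).
Normal n = (Hole 1→Hole 2) × (Hole 1→Hole 3) = (566260.3, -52439.1, -904070).
So ∂z/∂x = −n_x/n_z = 0.62635 and ∂z/∂y = −n_y/n_z = −0.05800.
Gradient magnitude |∇z| = √(a² + b²) = √(0.39231 + 0.00336) = 0.62903.
True dip = arctan(0.62903) = 32.17°, dipping toward W (azimuth ≈ 275°).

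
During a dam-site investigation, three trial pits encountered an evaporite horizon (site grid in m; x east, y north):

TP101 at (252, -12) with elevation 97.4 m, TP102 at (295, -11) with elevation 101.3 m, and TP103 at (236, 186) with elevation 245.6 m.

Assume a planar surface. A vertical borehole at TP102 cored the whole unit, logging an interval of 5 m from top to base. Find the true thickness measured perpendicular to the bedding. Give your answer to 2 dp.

Let the plane be z = a·x + b·y + c.
TP102−TP101: 43a + 1b = 3.9;  TP103−TP101: −16a + 198b = 148.2.
Solving gives a = 0.07315, b = 0.75440.
|∇z| = √(a²+b²) = 0.75793, so dip δ = arctan(0.75793) = 37.16°.
True thickness = vertical thickness × cos δ = 5 × cos 37.16° = 3.98 m.

3.98 m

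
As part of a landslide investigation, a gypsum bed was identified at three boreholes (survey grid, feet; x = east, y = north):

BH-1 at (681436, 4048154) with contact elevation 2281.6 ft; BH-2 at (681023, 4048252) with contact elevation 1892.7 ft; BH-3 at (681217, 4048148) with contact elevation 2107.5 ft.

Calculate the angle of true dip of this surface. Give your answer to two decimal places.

44.47°

Let the plane be z = a·x + b·y + c.
BH-2−BH-1: −413a + 98b = −388.9;  BH-3−BH-1: −219a − 6b = −174.1.
Solving gives a = 0.81016, b = −0.55413.
Gradient magnitude |∇z| = √(a² + b²) = √(0.65636 + 0.30706) = 0.98154.
True dip = arctan(0.98154) = 44.47°, dipping toward NW (azimuth ≈ 304°).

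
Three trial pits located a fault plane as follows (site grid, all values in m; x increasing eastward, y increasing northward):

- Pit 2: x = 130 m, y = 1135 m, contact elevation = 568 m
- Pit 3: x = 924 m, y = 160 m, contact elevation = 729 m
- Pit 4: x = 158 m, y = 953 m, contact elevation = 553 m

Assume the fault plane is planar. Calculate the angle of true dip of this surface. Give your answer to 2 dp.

21.81°

Let the plane be z = a·x + b·y + c.
Pit 3−Pit 2: 794a − 975b = 161;  Pit 4−Pit 2: 28a − 182b = −15.
Solving gives a = 0.37478, b = 0.14008.
Gradient magnitude |∇z| = √(a² + b²) = √(0.14046 + 0.01962) = 0.40010.
True dip = arctan(0.40010) = 21.81°, dipping toward WSW (azimuth ≈ 250°).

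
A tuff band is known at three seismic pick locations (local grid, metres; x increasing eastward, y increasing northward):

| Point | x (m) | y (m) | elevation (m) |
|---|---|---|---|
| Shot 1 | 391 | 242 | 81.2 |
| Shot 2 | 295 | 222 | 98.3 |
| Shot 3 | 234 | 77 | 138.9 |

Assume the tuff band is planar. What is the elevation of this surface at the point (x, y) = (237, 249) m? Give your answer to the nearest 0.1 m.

Let the plane be z = a·x + b·y + c.
Shot 2−Shot 1: −96a − 20b = 17.1;  Shot 3−Shot 1: −157a − 165b = 57.7.
Solving gives a = −0.13130, b = −0.22476.
Then c = 81.2 − a·391 − b·242 = 186.93.
At (237, 249): z = −31.1 − 56.0 + 186.93 = 99.8 m.

99.8 m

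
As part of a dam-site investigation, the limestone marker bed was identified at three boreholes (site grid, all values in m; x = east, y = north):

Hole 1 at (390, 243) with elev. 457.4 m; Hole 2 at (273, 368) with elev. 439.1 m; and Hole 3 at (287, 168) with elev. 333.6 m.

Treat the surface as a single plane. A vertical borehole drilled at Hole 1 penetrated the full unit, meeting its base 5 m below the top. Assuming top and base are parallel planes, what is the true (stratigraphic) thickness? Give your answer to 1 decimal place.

Let the plane be z = a·x + b·y + c.
Hole 2−Hole 1: −117a + 125b = −18.3;  Hole 3−Hole 1: −103a − 75b = −123.8.
Solving gives a = 0.77818, b = 0.58197.
|∇z| = √(a²+b²) = 0.97172, so dip δ = arctan(0.97172) = 44.18°.
True thickness = vertical thickness × cos δ = 5 × cos 44.18° = 3.6 m.

3.6 m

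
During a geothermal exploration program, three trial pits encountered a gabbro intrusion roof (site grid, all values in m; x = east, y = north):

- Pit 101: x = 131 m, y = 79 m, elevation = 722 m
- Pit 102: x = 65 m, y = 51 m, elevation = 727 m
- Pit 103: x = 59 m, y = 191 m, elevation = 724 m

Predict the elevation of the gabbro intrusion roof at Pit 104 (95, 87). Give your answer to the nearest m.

Let the plane be z = a·x + b·y + c.
Pit 102−Pit 101: −66a − 28b = 5;  Pit 103−Pit 101: −72a + 112b = 2.
Solving gives a = −0.06548, b = −0.02423.
Then c = 722 − a·131 − b·79 = 732.49.
At (95, 87): z = −6.2 − 2.1 + 732.49 = 724.2 m.

724 m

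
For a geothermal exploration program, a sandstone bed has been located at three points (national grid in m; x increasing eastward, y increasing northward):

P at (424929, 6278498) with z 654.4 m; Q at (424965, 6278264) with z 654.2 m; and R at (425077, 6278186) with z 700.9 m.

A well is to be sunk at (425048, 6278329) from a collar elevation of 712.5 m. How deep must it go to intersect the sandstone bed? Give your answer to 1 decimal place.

Two edge vectors: P→Q = (36, -234, -0.2), P→R = (148, -312, 46.5).
Normal n = (P→Q) × (P→R) = (-10943.4, -1703.6, 23400).
So ∂z/∂x = −n_x/n_z = 0.467666667 and ∂z/∂y = −n_y/n_z = 0.072803419.
Intercept c from P: 654.4 − 198725.13 − 457096.12 = −655166.85.
At (425048, 6278329): z_contact = 198780.78 + 457083.82 − 655166.85 = 697.75 m.
Depth below ground = 712.5 − 697.75 = 14.8 m.

14.8 m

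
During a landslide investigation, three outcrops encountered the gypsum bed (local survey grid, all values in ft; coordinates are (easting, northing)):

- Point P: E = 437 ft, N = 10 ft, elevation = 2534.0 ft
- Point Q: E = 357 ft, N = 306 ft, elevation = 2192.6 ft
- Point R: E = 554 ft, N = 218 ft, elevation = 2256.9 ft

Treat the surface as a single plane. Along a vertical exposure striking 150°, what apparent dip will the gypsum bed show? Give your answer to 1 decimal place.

43.3°

Two edge vectors: Point P→Point Q = (-80, 296, -341.4), Point P→Point R = (117, 208, -277.1).
Normal n = (Point P→Point Q) × (Point P→Point R) = (-11010.4, -62111.8, -51272).
So ∂z/∂E = −n_x/n_z = −0.21474 and ∂z/∂N = −n_y/n_z = −1.21142.
Unit vector along 150° is (sin 150°, cos 150°) = (0.5000, -0.8660).
Slope in that direction = a·(0.5000) + b·(-0.8660) = 0.94175.
Apparent dip = arctan|0.94175| = 43.3° (true dip is 50.9°, so apparent ≤ true as expected).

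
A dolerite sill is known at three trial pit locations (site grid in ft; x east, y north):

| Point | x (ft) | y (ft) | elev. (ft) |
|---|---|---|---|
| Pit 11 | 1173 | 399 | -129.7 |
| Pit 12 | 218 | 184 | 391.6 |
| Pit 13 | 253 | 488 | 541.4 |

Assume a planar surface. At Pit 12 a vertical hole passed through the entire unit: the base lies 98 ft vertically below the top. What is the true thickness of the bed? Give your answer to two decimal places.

73.45 ft

Let the plane be z = a·x + b·y + c.
Pit 12−Pit 11: −955a − 215b = 521.3;  Pit 13−Pit 11: −920a + 89b = 671.1.
Solving gives a = −0.67428, b = 0.57039.
|∇z| = √(a²+b²) = 0.88318, so dip δ = arctan(0.88318) = 41.45°.
True thickness = vertical thickness × cos δ = 98 × cos 41.45° = 73.45 ft.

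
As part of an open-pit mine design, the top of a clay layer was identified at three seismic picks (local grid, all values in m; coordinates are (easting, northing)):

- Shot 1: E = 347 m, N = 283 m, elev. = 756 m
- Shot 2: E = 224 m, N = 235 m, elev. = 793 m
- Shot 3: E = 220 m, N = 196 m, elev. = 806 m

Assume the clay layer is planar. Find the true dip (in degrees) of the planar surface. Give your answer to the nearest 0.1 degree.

Let the plane be z = a·E + b·N + c.
Shot 2−Shot 1: −123a − 48b = 37;  Shot 3−Shot 1: −127a − 87b = 50.
Solving gives a = −0.17785, b = −0.31509.
Gradient magnitude |∇z| = √(a² + b²) = √(0.03163 + 0.09928) = 0.36182.
True dip = arctan(0.36182) = 19.9°, dipping toward NNE (azimuth ≈ 029°).

19.9°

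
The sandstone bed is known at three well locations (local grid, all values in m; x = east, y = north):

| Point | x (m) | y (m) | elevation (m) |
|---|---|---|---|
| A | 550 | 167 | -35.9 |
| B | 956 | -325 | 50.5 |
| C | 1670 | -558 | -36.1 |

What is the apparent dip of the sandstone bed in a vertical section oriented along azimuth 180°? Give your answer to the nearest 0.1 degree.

20.7°

Two edge vectors: A→B = (406, -492, 86.4), A→C = (1120, -725, -0.2).
Normal n = (A→B) × (A→C) = (62738.4, 96849.2, 256690).
So ∂z/∂x = −n_x/n_z = −0.24441 and ∂z/∂y = −n_y/n_z = −0.37730.
Unit vector along 180° is (sin 180°, cos 180°) = (0.0000, -1.0000).
Slope in that direction = a·(0.0000) + b·(-1.0000) = 0.37730.
Apparent dip = arctan|0.37730| = 20.7° (true dip is 24.2°, so apparent ≤ true as expected).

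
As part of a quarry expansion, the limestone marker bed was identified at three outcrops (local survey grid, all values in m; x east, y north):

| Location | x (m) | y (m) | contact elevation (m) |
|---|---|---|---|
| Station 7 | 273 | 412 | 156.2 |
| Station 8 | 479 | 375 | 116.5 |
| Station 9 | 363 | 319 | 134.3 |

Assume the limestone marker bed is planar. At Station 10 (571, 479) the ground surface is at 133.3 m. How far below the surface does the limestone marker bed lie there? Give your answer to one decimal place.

Two edge vectors: Station 7→Station 8 = (206, -37, -39.7), Station 7→Station 9 = (90, -93, -21.9).
Normal n = (Station 7→Station 8) × (Station 7→Station 9) = (-2881.8, 938.4, -15828).
So ∂z/∂x = −n_x/n_z = −0.18207 and ∂z/∂y = −n_y/n_z = 0.05929.
Intercept c from Station 7: 156.2 + 49.71 − 24.43 = 181.48.
At (571, 479): z_contact = −103.96 + 28.40 + 181.48 = 105.92 m.
Depth below ground = 133.3 − 105.92 = 27.4 m.

27.4 m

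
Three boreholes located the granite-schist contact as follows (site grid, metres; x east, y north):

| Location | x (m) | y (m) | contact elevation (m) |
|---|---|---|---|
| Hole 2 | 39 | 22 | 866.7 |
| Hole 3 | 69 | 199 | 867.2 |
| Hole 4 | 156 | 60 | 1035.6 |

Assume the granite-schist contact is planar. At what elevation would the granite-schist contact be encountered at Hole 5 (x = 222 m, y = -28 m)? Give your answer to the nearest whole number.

1159 m

Let the plane be z = a·x + b·y + c.
Hole 3−Hole 2: 30a + 177b = 0.5;  Hole 4−Hole 2: 117a + 38b = 168.9.
Solving gives a = 1.52672, b = −0.25594.
Then c = 866.7 − a·39 − b·22 = 812.79.
At (222, -28): z = 338.9 + 7.2 + 812.79 = 1158.9 m.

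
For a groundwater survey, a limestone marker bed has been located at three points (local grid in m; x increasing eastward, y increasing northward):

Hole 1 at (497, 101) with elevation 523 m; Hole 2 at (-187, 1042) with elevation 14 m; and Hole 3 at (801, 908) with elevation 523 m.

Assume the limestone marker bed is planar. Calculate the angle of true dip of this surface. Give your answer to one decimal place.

Let the plane be z = a·x + b·y + c.
Hole 2−Hole 1: −684a + 941b = −509;  Hole 3−Hole 1: 304a + 807b = 0.
Solving gives a = 0.49014, b = −0.18464.
Gradient magnitude |∇z| = √(a² + b²) = √(0.24024 + 0.03409) = 0.52376.
True dip = arctan(0.52376) = 27.6°, dipping toward WNW (azimuth ≈ 291°).

27.6°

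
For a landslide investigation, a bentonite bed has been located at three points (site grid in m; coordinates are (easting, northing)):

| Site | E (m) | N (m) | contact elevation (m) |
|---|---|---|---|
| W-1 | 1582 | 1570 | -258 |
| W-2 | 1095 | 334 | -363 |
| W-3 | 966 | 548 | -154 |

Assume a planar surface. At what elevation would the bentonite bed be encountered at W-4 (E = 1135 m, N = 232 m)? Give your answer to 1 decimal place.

Two edge vectors: W-1→W-2 = (-487, -1236, -105), W-1→W-3 = (-616, -1022, 104).
Normal n = (W-1→W-2) × (W-1→W-3) = (-235854, 115328, -263662).
So ∂z/∂E = −n_x/n_z = −0.894532 and ∂z/∂N = −n_y/n_z = 0.437409.
Intercept c from W-1: -258 + 1415.15 − 686.73 = 470.42.
At (1135, 232): z = −1015.3 + 101.5 + 470.42 = -443.4 m.

-443.4 m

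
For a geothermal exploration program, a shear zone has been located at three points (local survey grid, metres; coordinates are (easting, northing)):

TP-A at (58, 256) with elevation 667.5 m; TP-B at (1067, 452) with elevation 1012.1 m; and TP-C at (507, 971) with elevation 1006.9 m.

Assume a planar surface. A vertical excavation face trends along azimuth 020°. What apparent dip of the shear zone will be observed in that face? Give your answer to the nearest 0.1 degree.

Two edge vectors: TP-A→TP-B = (1009, 196, 344.6), TP-A→TP-C = (449, 715, 339.4).
Normal n = (TP-A→TP-B) × (TP-A→TP-C) = (-179866.6, -187729.2, 633431).
So ∂z/∂E = −n_x/n_z = 0.28396 and ∂z/∂N = −n_y/n_z = 0.29637.
Unit vector along 020° is (sin 20°, cos 20°) = (0.3420, 0.9397).
Slope in that direction = a·(0.3420) + b·(0.9397) = 0.37561.
Apparent dip = arctan|0.37561| = 20.6° (true dip is 22.3°, so apparent ≤ true as expected).

20.6°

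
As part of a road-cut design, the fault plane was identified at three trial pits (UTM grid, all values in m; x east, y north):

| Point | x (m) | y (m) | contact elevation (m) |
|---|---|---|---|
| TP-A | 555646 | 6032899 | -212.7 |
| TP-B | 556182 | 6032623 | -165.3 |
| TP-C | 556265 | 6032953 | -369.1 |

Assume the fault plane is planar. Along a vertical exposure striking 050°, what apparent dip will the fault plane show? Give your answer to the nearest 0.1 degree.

Two edge vectors: TP-A→TP-B = (536, -276, 47.4), TP-A→TP-C = (619, 54, -156.4).
Normal n = (TP-A→TP-B) × (TP-A→TP-C) = (40606.8, 113171, 199788).
So ∂z/∂x = −n_x/n_z = −0.20325 and ∂z/∂y = −n_y/n_z = −0.56646.
Unit vector along 050° is (sin 50°, cos 50°) = (0.7660, 0.6428).
Slope in that direction = a·(0.7660) + b·(0.6428) = −0.51981.
Apparent dip = arctan|0.51981| = 27.5° (true dip is 31.0°, so apparent ≤ true as expected).

27.5°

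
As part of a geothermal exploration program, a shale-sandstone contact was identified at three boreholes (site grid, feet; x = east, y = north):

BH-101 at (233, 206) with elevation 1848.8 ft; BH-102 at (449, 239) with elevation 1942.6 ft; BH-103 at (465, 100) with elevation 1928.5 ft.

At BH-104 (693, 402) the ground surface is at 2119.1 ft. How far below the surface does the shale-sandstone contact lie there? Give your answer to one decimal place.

51.8 ft

Let the plane be z = a·x + b·y + c.
BH-102−BH-101: 216a + 33b = 93.8;  BH-103−BH-101: 232a − 106b = 79.7.
Solving gives a = 0.41152, b = 0.14881.
Then c = 1848.8 − a·233 − b·206 = 1722.26.
At (693, 402): z_contact = 285.19 + 59.82 + 1722.26 = 2067.27 ft.
Depth below ground = 2119.1 − 2067.27 = 51.8 ft.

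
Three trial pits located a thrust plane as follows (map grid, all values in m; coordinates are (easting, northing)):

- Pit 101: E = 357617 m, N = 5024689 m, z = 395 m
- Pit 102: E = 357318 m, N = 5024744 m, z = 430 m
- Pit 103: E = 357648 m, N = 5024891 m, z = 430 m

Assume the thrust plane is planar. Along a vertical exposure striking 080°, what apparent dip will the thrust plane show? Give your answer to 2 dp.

2.82°

Two edge vectors: Pit 101→Pit 102 = (-299, 55, 35), Pit 101→Pit 103 = (31, 202, 35).
Normal n = (Pit 101→Pit 102) × (Pit 101→Pit 103) = (-5145, 11550, -62103).
So ∂z/∂E = −n_x/n_z = −0.08285 and ∂z/∂N = −n_y/n_z = 0.18598.
Unit vector along 080° is (sin 80°, cos 80°) = (0.9848, 0.1736).
Slope in that direction = a·(0.9848) + b·(0.1736) = −0.04929.
Apparent dip = arctan|0.04929| = 2.82° (true dip is 11.5°, so apparent ≤ true as expected).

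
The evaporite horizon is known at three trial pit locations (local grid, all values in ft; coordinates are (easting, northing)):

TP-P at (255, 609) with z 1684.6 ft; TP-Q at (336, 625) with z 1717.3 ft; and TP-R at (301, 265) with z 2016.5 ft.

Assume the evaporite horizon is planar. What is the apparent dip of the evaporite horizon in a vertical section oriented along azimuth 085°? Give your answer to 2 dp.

26.54°

Two edge vectors: TP-P→TP-Q = (81, 16, 32.7), TP-P→TP-R = (46, -344, 331.9).
Normal n = (TP-P→TP-Q) × (TP-P→TP-R) = (16559.2, -25379.7, -28600).
So ∂z/∂E = −n_x/n_z = 0.57899 and ∂z/∂N = −n_y/n_z = −0.88740.
Unit vector along 085° is (sin 85°, cos 85°) = (0.9962, 0.0872).
Slope in that direction = a·(0.9962) + b·(0.0872) = 0.49945.
Apparent dip = arctan|0.49945| = 26.54° (true dip is 46.7°, so apparent ≤ true as expected).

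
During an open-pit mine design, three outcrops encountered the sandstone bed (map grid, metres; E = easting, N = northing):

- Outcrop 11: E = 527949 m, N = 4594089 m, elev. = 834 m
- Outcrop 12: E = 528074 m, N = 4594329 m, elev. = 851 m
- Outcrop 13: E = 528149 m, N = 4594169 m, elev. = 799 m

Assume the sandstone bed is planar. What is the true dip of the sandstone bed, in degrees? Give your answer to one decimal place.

Two edge vectors: Outcrop 11→Outcrop 12 = (125, 240, 17), Outcrop 11→Outcrop 13 = (200, 80, -35).
Normal n = (Outcrop 11→Outcrop 12) × (Outcrop 11→Outcrop 13) = (-9760, 7775, -38000).
So ∂z/∂E = −n_x/n_z = −0.25684 and ∂z/∂N = −n_y/n_z = 0.20461.
Gradient magnitude |∇z| = √(a² + b²) = √(0.06597 + 0.04186) = 0.32838.
True dip = arctan(0.32838) = 18.2°, dipping toward SE (azimuth ≈ 129°).

18.2°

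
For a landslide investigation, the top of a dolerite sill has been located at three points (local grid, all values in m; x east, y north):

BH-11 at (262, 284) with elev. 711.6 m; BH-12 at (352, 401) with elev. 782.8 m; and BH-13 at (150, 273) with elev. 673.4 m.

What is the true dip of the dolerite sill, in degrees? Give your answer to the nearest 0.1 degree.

Two edge vectors: BH-11→BH-12 = (90, 117, 71.2), BH-11→BH-13 = (-112, -11, -38.2).
Normal n = (BH-11→BH-12) × (BH-11→BH-13) = (-3686.2, -4536.4, 12114).
So ∂z/∂x = −n_x/n_z = 0.30429 and ∂z/∂y = −n_y/n_z = 0.37448.
Gradient magnitude |∇z| = √(a² + b²) = √(0.09259 + 0.14023) = 0.48252.
True dip = arctan(0.48252) = 25.8°, dipping toward SW (azimuth ≈ 219°).

25.8°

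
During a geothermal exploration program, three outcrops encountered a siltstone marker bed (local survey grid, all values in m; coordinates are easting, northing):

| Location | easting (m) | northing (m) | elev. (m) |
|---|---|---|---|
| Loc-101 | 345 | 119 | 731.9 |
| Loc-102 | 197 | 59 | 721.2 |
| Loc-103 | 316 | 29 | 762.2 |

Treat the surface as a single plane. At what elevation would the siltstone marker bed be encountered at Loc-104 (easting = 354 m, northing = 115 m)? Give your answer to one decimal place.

735.7 m

Let the plane be z = a·easting + b·northing + c.
Loc-102−Loc-101: −148a − 60b = −10.7;  Loc-103−Loc-101: −29a − 90b = 30.3.
Solving gives a = 0.24016, b = −0.41405.
Then c = 731.9 − a·345 − b·119 = 698.32.
At (354, 115): z = 85.0 − 47.6 + 698.32 = 735.7 m.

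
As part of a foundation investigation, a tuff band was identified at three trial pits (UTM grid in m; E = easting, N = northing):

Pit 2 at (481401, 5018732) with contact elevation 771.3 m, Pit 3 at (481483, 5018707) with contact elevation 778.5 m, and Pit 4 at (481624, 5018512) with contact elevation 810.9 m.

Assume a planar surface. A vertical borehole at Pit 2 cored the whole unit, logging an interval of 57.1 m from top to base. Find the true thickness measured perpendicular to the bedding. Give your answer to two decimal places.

56.55 m

Two edge vectors: Pit 2→Pit 3 = (82, -25, 7.2), Pit 2→Pit 4 = (223, -220, 39.6).
Normal n = (Pit 2→Pit 3) × (Pit 2→Pit 4) = (594, -1641.6, -12465).
So ∂z/∂E = −n_x/n_z = 0.04765 and ∂z/∂N = −n_y/n_z = −0.13170.
|∇z| = √(a²+b²) = 0.14005, so dip δ = arctan(0.14005) = 7.97°.
True thickness = vertical thickness × cos δ = 57.1 × cos 7.97° = 56.55 m.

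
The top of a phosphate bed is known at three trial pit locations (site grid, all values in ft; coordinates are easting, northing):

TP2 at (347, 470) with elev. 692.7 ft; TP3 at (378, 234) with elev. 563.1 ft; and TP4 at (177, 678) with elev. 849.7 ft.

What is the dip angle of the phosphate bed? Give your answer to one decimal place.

30.6°

Two edge vectors: TP2→TP3 = (31, -236, -129.6), TP2→TP4 = (-170, 208, 157).
Normal n = (TP2→TP3) × (TP2→TP4) = (-10095.2, 17165, -33672).
So ∂z/∂easting = −n_x/n_z = −0.29981 and ∂z/∂northing = −n_y/n_z = 0.50977.
Gradient magnitude |∇z| = √(a² + b²) = √(0.08989 + 0.25987) = 0.59140.
True dip = arctan(0.59140) = 30.6°, dipping toward SSE (azimuth ≈ 150°).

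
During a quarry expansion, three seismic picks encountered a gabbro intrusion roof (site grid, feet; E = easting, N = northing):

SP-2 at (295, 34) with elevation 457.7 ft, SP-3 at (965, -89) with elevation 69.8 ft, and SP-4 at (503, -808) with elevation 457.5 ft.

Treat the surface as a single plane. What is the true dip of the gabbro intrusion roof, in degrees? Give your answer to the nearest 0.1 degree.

32.0°

Let the plane be z = a·E + b·N + c.
SP-3−SP-2: 670a − 123b = −387.9;  SP-4−SP-2: 208a − 842b = −0.2.
Solving gives a = −0.60641, b = −0.14957.
Gradient magnitude |∇z| = √(a² + b²) = √(0.36774 + 0.02237) = 0.62458.
True dip = arctan(0.62458) = 32.0°, dipping toward ENE (azimuth ≈ 076°).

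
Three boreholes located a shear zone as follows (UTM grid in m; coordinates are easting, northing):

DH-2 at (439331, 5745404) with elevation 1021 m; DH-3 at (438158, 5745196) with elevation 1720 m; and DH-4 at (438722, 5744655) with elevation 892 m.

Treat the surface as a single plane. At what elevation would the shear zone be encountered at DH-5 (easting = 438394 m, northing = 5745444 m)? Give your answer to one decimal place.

1737.6 m

Let the plane be z = a·easting + b·northing + c.
DH-3−DH-2: −1173a − 208b = 699;  DH-4−DH-2: −609a − 749b = −129.
Solving gives a = −0.731984759, b = 0.767394817.
Then c = 1021 − a·439331 − b·5745404 = −4086388.66.
At (438394, 5745444): z = −320897.7 + 4409023.9 − 4086388.66 = 1737.6 m.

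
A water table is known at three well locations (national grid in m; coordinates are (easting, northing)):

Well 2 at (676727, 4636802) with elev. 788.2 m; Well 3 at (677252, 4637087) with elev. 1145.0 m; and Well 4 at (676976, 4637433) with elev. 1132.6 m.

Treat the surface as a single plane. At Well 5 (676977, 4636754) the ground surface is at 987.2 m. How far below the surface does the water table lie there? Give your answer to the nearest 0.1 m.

Two edge vectors: Well 2→Well 3 = (525, 285, 356.8), Well 2→Well 4 = (249, 631, 344.4).
Normal n = (Well 2→Well 3) × (Well 2→Well 4) = (-126986.8, -91966.8, 260310).
So ∂z/∂E = −n_x/n_z = 0.487829127 and ∂z/∂N = −n_y/n_z = 0.353297223.
Intercept c from Well 2: 788.2 − 330127.14 − 1638169.27 = −1967508.21.
At (676977, 4636754): z_contact = 330249.10 + 1638152.31 − 1967508.21 = 893.20 m.
Depth below ground = 987.2 − 893.20 = 94.0 m.

94.0 m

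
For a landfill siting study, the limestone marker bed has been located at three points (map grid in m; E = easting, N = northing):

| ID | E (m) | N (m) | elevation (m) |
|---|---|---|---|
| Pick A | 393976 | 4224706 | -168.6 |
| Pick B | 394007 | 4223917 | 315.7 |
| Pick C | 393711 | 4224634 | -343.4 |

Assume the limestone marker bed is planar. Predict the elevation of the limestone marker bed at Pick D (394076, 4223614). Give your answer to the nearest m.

Two edge vectors: Pick A→Pick B = (31, -789, 484.3), Pick A→Pick C = (-265, -72, -174.8).
Normal n = (Pick A→Pick B) × (Pick A→Pick C) = (172786.8, -122920.7, -211317).
So ∂z/∂E = −n_x/n_z = 0.81766635 and ∂z/∂N = −n_y/n_z = −0.58168865.
Intercept c from Pick A: -168.6 − 322140.92 + 2457463.52 = 2135154.00.
At (394076, 4223614): z = 322222.7 − 2456828.3 + 2135154.00 = 548.4 m.

548 m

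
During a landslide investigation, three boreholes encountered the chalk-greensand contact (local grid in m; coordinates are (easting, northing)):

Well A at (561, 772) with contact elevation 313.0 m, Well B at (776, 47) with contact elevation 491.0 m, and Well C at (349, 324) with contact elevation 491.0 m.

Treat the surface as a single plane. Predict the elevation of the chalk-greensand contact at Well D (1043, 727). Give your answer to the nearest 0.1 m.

231.6 m

Two edge vectors: Well A→Well B = (215, -725, 178), Well A→Well C = (-212, -448, 178).
Normal n = (Well A→Well B) × (Well A→Well C) = (-49306, -76006, -250020).
So ∂z/∂E = −n_x/n_z = −0.197208 and ∂z/∂N = −n_y/n_z = −0.304000.
Intercept c from Well A: 313 + 110.63 + 234.69 = 658.32.
At (1043, 727): z = −205.7 − 221.0 + 658.32 = 231.6 m.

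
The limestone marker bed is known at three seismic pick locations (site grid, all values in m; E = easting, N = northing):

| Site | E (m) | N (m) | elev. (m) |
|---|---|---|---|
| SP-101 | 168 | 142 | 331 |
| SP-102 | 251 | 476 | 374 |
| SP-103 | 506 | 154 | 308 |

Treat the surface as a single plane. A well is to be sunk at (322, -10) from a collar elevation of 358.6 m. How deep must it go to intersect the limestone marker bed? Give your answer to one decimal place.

Two edge vectors: SP-101→SP-102 = (83, 334, 43), SP-101→SP-103 = (338, 12, -23).
Normal n = (SP-101→SP-102) × (SP-101→SP-103) = (-8198, 16443, -111896).
So ∂z/∂E = −n_x/n_z = −0.07326 and ∂z/∂N = −n_y/n_z = 0.14695.
Intercept c from SP-101: 331 + 12.31 − 20.87 = 322.44.
At (322, -10): z_contact = −23.59 − 1.47 + 322.44 = 297.38 m.
Depth below ground = 358.6 − 297.38 = 61.2 m.

61.2 m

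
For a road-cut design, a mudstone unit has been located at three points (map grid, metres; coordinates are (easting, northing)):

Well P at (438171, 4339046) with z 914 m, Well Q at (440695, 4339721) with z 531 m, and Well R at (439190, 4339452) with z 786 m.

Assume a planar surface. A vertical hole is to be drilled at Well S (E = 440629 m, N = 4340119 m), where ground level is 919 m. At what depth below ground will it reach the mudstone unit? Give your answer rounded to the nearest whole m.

295 m

Let the plane be z = a·E + b·N + c.
Well Q−Well P: 2524a + 675b = −383;  Well R−Well P: 1019a + 406b = −128.
Solving gives a = −0.20508787, b = 0.19946931.
Then c = 914 − a·438171 − b·4339046 = −774728.95.
At (440629, 4340119): z_contact = −90367.7 + 865720.5 − 774728.95 = 623.9 m.
Depth below ground = 919 − 623.9 = 295 m.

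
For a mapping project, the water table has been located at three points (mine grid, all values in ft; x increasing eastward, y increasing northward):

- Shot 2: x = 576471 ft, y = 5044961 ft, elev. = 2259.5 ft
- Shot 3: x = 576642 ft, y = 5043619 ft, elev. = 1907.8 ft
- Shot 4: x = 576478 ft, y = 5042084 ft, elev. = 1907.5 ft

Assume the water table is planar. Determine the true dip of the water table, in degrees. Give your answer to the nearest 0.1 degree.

Let the plane be z = a·x + b·y + c.
Shot 3−Shot 2: 171a − 1342b = −351.7;  Shot 4−Shot 2: 7a − 2877b = −352.
Solving gives a = −1.11788, b = 0.11963.
Gradient magnitude |∇z| = √(a² + b²) = √(1.24965 + 0.01431) = 1.12426.
True dip = arctan(1.12426) = 48.3°, dipping toward E (azimuth ≈ 096°).

48.3°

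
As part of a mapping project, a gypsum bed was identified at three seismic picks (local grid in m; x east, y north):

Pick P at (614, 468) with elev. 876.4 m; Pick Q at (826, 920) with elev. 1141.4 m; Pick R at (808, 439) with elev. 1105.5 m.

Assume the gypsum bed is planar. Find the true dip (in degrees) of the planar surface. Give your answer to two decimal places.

49.86°

Two edge vectors: Pick P→Pick Q = (212, 452, 265), Pick P→Pick R = (194, -29, 229.1).
Normal n = (Pick P→Pick Q) × (Pick P→Pick R) = (111238.2, 2840.8, -93836).
So ∂z/∂x = −n_x/n_z = 1.18545 and ∂z/∂y = −n_y/n_z = 0.03027.
Gradient magnitude |∇z| = √(a² + b²) = √(1.40530 + 0.00092) = 1.18584.
True dip = arctan(1.18584) = 49.86°, dipping toward W (azimuth ≈ 269°).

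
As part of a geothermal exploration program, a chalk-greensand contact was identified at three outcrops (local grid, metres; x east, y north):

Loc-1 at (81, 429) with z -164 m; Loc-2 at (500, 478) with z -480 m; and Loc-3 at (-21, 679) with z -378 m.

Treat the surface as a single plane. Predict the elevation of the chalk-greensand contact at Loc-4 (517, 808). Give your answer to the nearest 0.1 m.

-857.1 m

Two edge vectors: Loc-1→Loc-2 = (419, 49, -316), Loc-1→Loc-3 = (-102, 250, -214).
Normal n = (Loc-1→Loc-2) × (Loc-1→Loc-3) = (68514, 121898, 109748).
So ∂z/∂x = −n_x/n_z = −0.62428 and ∂z/∂y = −n_y/n_z = −1.11071.
Intercept c from Loc-1: -164 + 50.57 + 476.49 = 363.06.
At (517, 808): z = −322.8 − 897.5 + 363.06 = -857.1 m.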